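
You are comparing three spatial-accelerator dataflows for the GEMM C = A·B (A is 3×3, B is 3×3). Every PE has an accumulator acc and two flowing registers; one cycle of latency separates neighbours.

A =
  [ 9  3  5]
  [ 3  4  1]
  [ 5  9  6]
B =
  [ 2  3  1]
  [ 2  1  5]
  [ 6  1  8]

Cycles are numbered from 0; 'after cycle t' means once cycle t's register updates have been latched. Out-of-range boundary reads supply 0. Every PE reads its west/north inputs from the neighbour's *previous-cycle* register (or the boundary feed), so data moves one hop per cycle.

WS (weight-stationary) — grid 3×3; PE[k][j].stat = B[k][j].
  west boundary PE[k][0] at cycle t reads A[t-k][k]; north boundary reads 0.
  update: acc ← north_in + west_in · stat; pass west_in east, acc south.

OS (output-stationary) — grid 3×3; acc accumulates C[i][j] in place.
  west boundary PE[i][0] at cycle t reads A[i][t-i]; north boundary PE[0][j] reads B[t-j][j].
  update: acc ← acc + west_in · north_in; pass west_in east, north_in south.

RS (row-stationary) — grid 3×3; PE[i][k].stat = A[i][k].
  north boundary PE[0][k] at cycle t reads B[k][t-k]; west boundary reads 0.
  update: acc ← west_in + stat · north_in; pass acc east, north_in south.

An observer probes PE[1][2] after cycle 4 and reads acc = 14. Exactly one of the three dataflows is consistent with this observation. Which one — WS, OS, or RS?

Under WS (3×3), PE[1][2]:
  0: (1,2).acc=0  regs=<0,0>
  1: (1,2).acc=0  regs=<0,0>
  2: (1,2).acc=0  regs=<0,0>
  3: (1,2).acc=24  regs=<3,24>
  4: (1,2).acc=23  regs=<4,23>
Under OS (3×3), PE[1][2]:
  0: (1,2).acc=0  regs=<0,0>
  1: (1,2).acc=0  regs=<0,0>
  2: (1,2).acc=0  regs=<0,0>
  3: (1,2).acc=3  regs=<3,1>
  4: (1,2).acc=23  regs=<4,5>
Under RS (3×3), PE[1][2]:
  0: (1,2).acc=0  regs=<0,0>
  1: (1,2).acc=0  regs=<0,0>
  2: (1,2).acc=0  regs=<0,0>
  3: (1,2).acc=20  regs=<20,6>
  4: (1,2).acc=14  regs=<14,1>

dataflow = RS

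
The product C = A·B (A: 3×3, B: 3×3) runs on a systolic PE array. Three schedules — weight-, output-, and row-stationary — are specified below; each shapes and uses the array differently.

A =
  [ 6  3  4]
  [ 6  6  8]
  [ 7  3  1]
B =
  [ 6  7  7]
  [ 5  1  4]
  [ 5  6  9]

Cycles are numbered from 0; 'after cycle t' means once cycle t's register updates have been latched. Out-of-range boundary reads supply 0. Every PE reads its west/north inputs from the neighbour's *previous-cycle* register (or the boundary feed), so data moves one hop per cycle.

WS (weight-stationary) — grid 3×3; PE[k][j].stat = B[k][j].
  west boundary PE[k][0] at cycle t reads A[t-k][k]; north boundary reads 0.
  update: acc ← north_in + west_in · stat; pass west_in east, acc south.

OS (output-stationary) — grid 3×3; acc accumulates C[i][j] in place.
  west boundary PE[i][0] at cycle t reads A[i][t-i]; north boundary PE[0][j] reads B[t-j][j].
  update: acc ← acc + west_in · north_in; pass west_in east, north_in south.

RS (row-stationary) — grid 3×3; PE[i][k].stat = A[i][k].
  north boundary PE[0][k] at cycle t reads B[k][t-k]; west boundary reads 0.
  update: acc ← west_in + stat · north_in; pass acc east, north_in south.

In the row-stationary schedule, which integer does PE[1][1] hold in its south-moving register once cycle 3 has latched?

RS on a 3×3 grid — tracing PE[1][1] and its feeders:
  step 0 · PE0,1: acc=0; fwd→0 fwd↓0
  step 0 · PE1,0: acc=0; fwd→0 fwd↓0
  step 0 · PE1,1: acc=0; fwd→0 fwd↓0
  step 1 · PE0,1: acc=51; fwd→51 fwd↓5
  step 1 · PE1,0: acc=36; fwd→36 fwd↓6
  step 1 · PE1,1: acc=0; fwd→0 fwd↓0
  step 2 · PE0,1: acc=45; fwd→45 fwd↓1
  step 2 · PE1,0: acc=42; fwd→42 fwd↓7
  step 2 · PE1,1: acc=66; fwd→66 fwd↓5
  step 3 · PE0,1: acc=54; fwd→54 fwd↓4
  step 3 · PE1,0: acc=42; fwd→42 fwd↓7
  step 3 · PE1,1: acc=48; fwd→48 fwd↓1

register = 1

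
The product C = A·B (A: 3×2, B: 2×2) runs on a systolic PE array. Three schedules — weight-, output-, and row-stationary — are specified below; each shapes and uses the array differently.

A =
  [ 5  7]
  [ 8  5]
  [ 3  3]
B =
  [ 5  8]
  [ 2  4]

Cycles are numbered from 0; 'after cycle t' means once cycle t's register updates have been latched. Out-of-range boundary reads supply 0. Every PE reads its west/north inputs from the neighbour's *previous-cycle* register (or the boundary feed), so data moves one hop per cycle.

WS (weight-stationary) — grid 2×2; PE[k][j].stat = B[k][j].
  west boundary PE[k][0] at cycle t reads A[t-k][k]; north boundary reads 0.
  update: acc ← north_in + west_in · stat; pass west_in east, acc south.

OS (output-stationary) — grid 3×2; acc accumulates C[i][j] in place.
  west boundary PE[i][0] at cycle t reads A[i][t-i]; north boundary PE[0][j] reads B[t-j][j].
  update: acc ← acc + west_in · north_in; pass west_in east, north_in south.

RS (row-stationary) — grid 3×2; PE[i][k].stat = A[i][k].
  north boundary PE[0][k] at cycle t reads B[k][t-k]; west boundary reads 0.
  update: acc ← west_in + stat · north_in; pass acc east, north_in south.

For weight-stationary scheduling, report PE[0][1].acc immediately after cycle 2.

WS (2×2). Following PE[0][1] plus its west/north inputs:
  after 0 — PE[0][0] acc=25, pass-E 5, pass-S 25
  after 0 — PE[0][1] acc=0, pass-E 0, pass-S 0
  after 1 — PE[0][0] acc=40, pass-E 8, pass-S 40
  after 1 — PE[0][1] acc=40, pass-E 5, pass-S 40
  after 2 — PE[0][0] acc=15, pass-E 3, pass-S 15
  after 2 — PE[0][1] acc=64, pass-E 8, pass-S 64

PE[0][1].acc = 64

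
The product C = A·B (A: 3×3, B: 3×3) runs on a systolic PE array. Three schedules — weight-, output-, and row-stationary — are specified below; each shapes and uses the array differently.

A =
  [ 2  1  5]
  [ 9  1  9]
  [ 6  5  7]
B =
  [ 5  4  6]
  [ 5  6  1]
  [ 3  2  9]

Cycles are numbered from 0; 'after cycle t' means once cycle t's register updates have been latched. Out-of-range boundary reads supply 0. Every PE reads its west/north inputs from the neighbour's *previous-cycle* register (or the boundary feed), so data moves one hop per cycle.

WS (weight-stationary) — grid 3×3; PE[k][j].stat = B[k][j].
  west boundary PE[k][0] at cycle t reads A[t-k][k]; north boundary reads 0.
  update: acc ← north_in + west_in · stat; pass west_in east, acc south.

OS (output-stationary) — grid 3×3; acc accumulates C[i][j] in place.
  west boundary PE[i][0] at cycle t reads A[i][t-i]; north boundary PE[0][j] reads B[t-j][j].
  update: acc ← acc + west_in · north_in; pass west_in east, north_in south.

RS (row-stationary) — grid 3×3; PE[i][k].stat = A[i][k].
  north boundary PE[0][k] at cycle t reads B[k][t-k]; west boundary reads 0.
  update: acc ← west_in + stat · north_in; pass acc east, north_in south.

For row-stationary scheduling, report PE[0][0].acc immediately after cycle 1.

PE[0][0].acc = 8

RS on a 3×3 grid — tracing PE[0][0] and its feeders:
  [0] (0,0) acc=10 (h:10 v:5)
  [1] (0,0) acc=8 (h:8 v:4)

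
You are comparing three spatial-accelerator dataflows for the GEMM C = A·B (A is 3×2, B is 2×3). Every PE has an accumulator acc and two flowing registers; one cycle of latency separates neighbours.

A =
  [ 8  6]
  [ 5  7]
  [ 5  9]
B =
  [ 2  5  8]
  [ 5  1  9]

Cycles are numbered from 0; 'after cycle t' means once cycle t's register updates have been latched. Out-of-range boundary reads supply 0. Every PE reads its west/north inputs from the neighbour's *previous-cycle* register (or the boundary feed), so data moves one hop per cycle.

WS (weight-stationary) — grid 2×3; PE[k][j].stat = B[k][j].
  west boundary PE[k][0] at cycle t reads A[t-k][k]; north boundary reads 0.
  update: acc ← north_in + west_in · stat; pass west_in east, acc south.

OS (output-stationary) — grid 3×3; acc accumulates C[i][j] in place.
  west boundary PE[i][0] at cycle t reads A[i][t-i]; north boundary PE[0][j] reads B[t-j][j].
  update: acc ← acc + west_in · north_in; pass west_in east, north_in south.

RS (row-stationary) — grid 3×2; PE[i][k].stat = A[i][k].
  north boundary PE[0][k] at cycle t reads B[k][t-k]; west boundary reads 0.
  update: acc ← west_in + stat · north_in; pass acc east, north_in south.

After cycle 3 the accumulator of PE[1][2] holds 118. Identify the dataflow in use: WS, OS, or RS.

WS [2×3] PE[1][2] across cycles:
  c0 r1c2: 0 / 0 / 0
  c1 r1c2: 0 / 0 / 0
  c2 r1c2: 0 / 0 / 0
  c3 r1c2: 118 / 6 / 118
OS [3×3] PE[1][2] across cycles:
  c0 r1c2: 0 / 0 / 0
  c1 r1c2: 0 / 0 / 0
  c2 r1c2: 0 / 0 / 0
  c3 r1c2: 40 / 5 / 8
RS (3×2): PE[1][2] does not exist.

dataflow = WS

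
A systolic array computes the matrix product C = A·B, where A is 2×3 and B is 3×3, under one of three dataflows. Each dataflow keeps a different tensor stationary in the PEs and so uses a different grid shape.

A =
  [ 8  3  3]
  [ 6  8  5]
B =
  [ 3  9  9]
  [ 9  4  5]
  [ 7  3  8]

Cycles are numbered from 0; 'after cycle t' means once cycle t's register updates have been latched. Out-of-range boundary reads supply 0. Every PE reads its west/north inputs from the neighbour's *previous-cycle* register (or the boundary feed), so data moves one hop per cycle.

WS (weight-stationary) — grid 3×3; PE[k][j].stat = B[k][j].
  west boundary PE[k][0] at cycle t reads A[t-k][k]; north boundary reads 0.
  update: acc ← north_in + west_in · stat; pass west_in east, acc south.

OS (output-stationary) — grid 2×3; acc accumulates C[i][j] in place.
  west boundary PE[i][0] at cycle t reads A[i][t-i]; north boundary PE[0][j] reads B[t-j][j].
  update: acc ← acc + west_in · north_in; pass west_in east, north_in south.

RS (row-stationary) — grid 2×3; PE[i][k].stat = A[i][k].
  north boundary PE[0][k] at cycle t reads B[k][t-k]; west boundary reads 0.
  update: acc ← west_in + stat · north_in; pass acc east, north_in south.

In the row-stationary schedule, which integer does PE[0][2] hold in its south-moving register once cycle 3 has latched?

RS on a 2×3 grid — tracing PE[0][2] and its feeders:
  c0 r0c1: 0 / 0 / 0
  c0 r0c2: 0 / 0 / 0
  c1 r0c1: 51 / 51 / 9
  c1 r0c2: 0 / 0 / 0
  c2 r0c1: 84 / 84 / 4
  c2 r0c2: 72 / 72 / 7
  c3 r0c1: 87 / 87 / 5
  c3 r0c2: 93 / 93 / 3

register = 3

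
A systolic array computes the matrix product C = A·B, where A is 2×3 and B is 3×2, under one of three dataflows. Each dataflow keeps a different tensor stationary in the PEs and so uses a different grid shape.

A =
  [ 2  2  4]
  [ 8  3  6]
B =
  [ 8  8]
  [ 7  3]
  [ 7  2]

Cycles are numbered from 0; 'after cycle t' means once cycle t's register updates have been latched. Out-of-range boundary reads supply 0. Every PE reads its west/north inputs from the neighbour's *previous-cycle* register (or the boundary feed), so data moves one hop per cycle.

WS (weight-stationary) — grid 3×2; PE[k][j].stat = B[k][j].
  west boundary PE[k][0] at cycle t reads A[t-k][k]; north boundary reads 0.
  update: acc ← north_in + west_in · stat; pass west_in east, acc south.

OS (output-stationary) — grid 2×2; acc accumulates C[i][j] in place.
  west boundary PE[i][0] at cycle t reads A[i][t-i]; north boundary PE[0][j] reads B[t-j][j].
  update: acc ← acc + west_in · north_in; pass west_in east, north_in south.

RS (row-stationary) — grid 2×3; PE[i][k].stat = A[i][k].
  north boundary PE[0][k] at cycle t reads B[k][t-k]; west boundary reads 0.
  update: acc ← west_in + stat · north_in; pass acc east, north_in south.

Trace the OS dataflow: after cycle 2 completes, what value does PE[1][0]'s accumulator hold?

OS 2×2: PE[1][0] cycle-by-cycle (with neighbour feeds):
  after 0 — PE[0][0] acc=16, pass-E 2, pass-S 8
  after 0 — PE[1][0] acc=0, pass-E 0, pass-S 0
  after 1 — PE[0][0] acc=30, pass-E 2, pass-S 7
  after 1 — PE[1][0] acc=64, pass-E 8, pass-S 8
  after 2 — PE[0][0] acc=58, pass-E 4, pass-S 7
  after 2 — PE[1][0] acc=85, pass-E 3, pass-S 7

PE[1][0].acc = 85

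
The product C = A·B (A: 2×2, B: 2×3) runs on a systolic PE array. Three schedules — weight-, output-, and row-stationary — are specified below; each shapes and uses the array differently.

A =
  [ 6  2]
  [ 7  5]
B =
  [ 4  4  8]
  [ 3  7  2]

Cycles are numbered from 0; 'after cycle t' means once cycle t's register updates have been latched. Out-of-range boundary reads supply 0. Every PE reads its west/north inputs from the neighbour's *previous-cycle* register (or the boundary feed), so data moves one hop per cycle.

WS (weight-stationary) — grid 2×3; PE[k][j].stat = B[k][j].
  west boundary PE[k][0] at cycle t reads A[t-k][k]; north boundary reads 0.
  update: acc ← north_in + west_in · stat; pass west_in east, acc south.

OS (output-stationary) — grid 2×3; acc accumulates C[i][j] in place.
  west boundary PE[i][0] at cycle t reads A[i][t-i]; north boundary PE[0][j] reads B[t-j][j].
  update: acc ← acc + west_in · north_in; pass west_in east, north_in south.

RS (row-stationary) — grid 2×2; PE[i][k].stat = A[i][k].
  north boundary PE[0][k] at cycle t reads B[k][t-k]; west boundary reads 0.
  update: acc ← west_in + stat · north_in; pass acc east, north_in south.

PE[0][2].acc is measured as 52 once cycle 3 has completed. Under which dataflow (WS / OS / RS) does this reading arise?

dataflow = OS

WS [2×3] PE[0][2] across cycles:
  after 0 — PE[0][2] acc=0, pass-E 0, pass-S 0
  after 1 — PE[0][2] acc=0, pass-E 0, pass-S 0
  after 2 — PE[0][2] acc=48, pass-E 6, pass-S 48
  after 3 — PE[0][2] acc=56, pass-E 7, pass-S 56
OS [2×3] PE[0][2] across cycles:
  after 0 — PE[0][2] acc=0, pass-E 0, pass-S 0
  after 1 — PE[0][2] acc=0, pass-E 0, pass-S 0
  after 2 — PE[0][2] acc=48, pass-E 6, pass-S 8
  after 3 — PE[0][2] acc=52, pass-E 2, pass-S 2
RS (2×2): PE[0][2] does not exist.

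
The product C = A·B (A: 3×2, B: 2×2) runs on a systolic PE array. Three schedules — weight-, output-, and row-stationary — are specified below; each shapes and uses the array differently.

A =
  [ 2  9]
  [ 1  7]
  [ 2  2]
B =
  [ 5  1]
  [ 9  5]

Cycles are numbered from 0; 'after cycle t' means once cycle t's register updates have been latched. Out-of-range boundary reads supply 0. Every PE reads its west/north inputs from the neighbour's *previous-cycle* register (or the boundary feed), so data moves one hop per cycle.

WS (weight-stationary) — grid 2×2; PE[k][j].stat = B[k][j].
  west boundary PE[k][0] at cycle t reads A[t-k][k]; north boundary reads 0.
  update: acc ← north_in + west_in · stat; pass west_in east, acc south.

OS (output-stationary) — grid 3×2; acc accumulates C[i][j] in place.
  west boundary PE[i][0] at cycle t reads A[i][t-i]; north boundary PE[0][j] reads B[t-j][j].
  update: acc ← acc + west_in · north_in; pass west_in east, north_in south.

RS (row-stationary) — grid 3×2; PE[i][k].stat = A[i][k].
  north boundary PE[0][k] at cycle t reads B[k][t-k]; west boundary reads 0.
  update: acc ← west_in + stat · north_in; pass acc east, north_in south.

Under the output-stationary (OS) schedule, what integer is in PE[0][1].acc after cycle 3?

OS (3×2). Following PE[0][1] plus its west/north inputs:
  @0  [0,0]  acc 10  |  →2  ↓5
  @0  [0,1]  acc 0  |  →0  ↓0
  @1  [0,0]  acc 91  |  →9  ↓9
  @1  [0,1]  acc 2  |  →2  ↓1
  @2  [0,0]  acc 91  |  →0  ↓0
  @2  [0,1]  acc 47  |  →9  ↓5
  @3  [0,0]  acc 91  |  →0  ↓0
  @3  [0,1]  acc 47  |  →0  ↓0

PE[0][1].acc = 47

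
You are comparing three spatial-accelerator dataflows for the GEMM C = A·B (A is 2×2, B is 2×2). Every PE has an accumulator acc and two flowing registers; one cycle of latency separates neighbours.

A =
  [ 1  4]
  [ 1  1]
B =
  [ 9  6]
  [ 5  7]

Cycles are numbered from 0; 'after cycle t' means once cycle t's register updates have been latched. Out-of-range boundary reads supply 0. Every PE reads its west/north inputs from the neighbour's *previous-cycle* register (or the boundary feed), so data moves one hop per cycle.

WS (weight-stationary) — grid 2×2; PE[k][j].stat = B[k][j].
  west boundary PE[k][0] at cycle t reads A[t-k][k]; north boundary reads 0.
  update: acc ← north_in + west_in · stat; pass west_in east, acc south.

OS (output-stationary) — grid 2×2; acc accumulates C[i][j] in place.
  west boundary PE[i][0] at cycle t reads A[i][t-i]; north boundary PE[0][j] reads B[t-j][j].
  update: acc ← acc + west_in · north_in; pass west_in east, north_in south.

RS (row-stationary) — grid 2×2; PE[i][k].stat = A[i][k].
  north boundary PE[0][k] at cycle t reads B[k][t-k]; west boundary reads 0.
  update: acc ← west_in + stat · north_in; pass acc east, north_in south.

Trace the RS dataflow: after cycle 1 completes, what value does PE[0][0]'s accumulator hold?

PE[0][0].acc = 6

RS 2×2: PE[0][0] cycle-by-cycle (with neighbour feeds):
  cycle 0: PE[0][0] → acc 9, east 9, south 9
  cycle 1: PE[0][0] → acc 6, east 6, south 6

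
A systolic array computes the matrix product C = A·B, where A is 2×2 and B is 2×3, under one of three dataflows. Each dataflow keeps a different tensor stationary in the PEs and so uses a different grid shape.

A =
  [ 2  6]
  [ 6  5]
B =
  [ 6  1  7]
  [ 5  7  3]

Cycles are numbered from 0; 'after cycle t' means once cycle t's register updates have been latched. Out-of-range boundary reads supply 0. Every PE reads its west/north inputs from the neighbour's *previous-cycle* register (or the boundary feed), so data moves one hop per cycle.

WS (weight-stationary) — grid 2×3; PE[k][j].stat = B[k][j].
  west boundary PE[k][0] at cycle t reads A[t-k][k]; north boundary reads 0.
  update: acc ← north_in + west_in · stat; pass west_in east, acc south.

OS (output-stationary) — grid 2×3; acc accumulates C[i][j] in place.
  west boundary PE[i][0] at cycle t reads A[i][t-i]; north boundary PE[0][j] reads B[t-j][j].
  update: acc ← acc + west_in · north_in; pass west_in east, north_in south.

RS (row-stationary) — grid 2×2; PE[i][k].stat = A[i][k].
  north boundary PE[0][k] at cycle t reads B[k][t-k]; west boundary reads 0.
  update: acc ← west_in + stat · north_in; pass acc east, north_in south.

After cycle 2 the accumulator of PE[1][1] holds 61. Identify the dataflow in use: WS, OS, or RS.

dataflow = RS

Under WS (2×3), PE[1][1]:
  cycle 0: PE[1][1] → acc 0, east 0, south 0
  cycle 1: PE[1][1] → acc 0, east 0, south 0
  cycle 2: PE[1][1] → acc 44, east 6, south 44
Under OS (2×3), PE[1][1]:
  cycle 0: PE[1][1] → acc 0, east 0, south 0
  cycle 1: PE[1][1] → acc 0, east 0, south 0
  cycle 2: PE[1][1] → acc 6, east 6, south 1
Under RS (2×2), PE[1][1]:
  cycle 0: PE[1][1] → acc 0, east 0, south 0
  cycle 1: PE[1][1] → acc 0, east 0, south 0
  cycle 2: PE[1][1] → acc 61, east 61, south 5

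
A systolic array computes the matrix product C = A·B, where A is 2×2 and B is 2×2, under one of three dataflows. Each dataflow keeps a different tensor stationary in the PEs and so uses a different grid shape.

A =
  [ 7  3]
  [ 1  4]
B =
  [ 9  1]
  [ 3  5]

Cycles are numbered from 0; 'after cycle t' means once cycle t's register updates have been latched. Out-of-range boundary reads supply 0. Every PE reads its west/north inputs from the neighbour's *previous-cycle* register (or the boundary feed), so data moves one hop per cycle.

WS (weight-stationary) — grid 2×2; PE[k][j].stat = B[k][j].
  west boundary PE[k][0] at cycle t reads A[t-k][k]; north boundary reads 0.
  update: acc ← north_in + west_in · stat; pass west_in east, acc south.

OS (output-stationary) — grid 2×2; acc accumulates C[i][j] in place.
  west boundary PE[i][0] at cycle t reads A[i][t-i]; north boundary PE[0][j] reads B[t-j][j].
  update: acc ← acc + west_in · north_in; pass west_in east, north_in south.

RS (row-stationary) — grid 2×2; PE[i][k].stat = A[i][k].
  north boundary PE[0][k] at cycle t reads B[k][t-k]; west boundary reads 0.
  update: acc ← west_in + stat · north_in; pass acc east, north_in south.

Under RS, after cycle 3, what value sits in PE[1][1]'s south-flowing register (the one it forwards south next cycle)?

register = 5

RS on a 2×2 grid — tracing PE[1][1] and its feeders:
  t=0 PE[0][1]: acc=0 h=0 v=0
  t=0 PE[1][0]: acc=0 h=0 v=0
  t=0 PE[1][1]: acc=0 h=0 v=0
  t=1 PE[0][1]: acc=72 h=72 v=3
  t=1 PE[1][0]: acc=9 h=9 v=9
  t=1 PE[1][1]: acc=0 h=0 v=0
  t=2 PE[0][1]: acc=22 h=22 v=5
  t=2 PE[1][0]: acc=1 h=1 v=1
  t=2 PE[1][1]: acc=21 h=21 v=3
  t=3 PE[0][1]: acc=0 h=0 v=0
  t=3 PE[1][0]: acc=0 h=0 v=0
  t=3 PE[1][1]: acc=21 h=21 v=5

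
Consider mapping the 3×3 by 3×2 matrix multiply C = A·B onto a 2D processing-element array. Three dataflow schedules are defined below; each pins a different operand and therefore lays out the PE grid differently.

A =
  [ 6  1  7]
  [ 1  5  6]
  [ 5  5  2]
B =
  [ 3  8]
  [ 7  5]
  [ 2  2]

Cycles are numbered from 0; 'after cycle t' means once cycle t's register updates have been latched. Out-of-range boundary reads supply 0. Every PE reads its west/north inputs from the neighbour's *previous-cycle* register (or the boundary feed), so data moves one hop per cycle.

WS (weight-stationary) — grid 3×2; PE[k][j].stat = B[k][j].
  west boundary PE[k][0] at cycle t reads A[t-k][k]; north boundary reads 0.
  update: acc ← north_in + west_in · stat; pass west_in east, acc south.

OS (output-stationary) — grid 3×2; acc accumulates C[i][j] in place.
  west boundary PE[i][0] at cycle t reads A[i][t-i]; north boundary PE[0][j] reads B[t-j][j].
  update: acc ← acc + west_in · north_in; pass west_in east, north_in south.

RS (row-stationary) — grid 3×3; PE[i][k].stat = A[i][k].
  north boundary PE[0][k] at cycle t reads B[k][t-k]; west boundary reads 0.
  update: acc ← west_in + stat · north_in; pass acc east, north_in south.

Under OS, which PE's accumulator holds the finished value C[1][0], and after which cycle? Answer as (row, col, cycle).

OS: C[1][0] accumulates in PE[1][0]:
  step 0 · PE1,0: acc=0; fwd→0 fwd↓0
  step 1 · PE1,0: acc=3; fwd→1 fwd↓3
  step 2 · PE1,0: acc=38; fwd→5 fwd↓7
  step 3 · PE1,0: acc=50; fwd→6 fwd↓2

(row, col, cycle) = (1, 0, 3)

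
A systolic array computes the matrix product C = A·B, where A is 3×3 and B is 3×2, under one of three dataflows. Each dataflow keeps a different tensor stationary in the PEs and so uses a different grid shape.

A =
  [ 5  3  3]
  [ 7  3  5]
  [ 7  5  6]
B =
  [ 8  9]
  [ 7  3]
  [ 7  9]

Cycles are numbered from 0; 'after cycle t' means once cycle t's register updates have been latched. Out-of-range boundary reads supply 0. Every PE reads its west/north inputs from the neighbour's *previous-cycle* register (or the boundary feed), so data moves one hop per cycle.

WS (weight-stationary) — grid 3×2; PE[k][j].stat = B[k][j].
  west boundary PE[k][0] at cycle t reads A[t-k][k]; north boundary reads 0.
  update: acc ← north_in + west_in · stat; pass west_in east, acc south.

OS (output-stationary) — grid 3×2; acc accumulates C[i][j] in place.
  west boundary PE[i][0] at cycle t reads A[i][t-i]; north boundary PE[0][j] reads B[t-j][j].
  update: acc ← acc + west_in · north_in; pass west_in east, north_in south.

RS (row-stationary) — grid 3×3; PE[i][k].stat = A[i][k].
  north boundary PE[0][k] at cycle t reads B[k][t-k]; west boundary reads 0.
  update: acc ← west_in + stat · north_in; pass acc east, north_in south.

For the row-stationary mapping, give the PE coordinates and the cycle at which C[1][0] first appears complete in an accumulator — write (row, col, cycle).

RS — PE[1][2] is where C[1][0] collects:
  t=0 PE[1][2]: acc=0 h=0 v=0
  t=1 PE[1][2]: acc=0 h=0 v=0
  t=2 PE[1][2]: acc=0 h=0 v=0
  t=3 PE[1][2]: acc=112 h=112 v=7

(row, col, cycle) = (1, 2, 3)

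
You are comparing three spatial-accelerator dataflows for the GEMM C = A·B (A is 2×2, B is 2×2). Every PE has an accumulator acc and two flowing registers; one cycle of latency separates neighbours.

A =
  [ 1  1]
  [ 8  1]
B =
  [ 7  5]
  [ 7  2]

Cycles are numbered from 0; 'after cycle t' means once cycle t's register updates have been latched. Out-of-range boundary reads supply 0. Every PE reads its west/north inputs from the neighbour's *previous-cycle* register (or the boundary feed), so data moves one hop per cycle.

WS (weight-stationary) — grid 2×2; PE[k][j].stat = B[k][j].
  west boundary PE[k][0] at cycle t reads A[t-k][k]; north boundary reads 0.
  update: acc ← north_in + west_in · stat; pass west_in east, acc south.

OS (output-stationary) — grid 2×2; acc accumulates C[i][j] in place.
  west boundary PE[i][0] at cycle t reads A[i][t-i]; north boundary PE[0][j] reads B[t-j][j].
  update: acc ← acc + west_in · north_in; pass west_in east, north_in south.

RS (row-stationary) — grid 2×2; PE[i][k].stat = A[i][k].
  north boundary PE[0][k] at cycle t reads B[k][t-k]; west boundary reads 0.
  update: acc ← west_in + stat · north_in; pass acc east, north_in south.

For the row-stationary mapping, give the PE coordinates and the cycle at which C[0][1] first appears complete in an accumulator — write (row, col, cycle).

RS: C[0][1] accumulates in PE[0][1]:
  after 0 — PE[0][1] acc=0, pass-E 0, pass-S 0
  after 1 — PE[0][1] acc=14, pass-E 14, pass-S 7
  after 2 — PE[0][1] acc=7, pass-E 7, pass-S 2

(row, col, cycle) = (0, 1, 2)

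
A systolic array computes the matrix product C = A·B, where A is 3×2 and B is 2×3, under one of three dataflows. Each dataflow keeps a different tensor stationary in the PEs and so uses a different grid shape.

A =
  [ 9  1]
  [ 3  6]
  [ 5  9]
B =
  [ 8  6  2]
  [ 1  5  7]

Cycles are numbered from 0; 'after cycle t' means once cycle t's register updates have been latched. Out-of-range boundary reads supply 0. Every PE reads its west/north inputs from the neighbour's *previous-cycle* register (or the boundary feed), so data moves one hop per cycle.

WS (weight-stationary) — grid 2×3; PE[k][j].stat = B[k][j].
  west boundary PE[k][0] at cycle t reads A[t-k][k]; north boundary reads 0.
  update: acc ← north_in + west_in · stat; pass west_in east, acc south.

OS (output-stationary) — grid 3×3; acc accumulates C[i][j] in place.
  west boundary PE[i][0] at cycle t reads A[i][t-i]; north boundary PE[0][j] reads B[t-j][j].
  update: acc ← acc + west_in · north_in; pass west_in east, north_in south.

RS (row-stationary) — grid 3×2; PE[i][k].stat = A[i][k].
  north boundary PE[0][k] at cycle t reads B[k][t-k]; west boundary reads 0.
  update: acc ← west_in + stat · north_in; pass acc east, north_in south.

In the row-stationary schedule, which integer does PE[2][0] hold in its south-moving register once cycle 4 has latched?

Tracing RS — 3×2 array, target PE[2][0]:
  t=0 PE[1][0]: acc=0 h=0 v=0
  t=0 PE[2][0]: acc=0 h=0 v=0
  t=1 PE[1][0]: acc=24 h=24 v=8
  t=1 PE[2][0]: acc=0 h=0 v=0
  t=2 PE[1][0]: acc=18 h=18 v=6
  t=2 PE[2][0]: acc=40 h=40 v=8
  t=3 PE[1][0]: acc=6 h=6 v=2
  t=3 PE[2][0]: acc=30 h=30 v=6
  t=4 PE[1][0]: acc=0 h=0 v=0
  t=4 PE[2][0]: acc=10 h=10 v=2

register = 2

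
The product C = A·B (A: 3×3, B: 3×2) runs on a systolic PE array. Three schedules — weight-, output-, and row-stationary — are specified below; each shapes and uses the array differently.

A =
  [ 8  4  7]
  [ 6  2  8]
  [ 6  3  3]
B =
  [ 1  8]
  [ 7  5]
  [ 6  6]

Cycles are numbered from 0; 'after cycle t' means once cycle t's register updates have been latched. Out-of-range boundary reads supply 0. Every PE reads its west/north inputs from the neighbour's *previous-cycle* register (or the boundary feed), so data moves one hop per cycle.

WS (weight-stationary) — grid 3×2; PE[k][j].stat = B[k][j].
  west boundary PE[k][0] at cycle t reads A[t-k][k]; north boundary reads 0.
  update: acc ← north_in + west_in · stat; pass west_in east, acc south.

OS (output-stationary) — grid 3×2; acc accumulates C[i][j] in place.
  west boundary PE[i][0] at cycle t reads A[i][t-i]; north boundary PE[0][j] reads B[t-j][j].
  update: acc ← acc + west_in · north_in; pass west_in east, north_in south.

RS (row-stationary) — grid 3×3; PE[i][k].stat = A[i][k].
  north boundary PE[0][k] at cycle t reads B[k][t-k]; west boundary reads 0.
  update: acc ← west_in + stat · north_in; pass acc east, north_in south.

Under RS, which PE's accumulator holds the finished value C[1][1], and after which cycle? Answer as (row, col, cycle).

(row, col, cycle) = (1, 2, 4)

RS: C[1][1] accumulates in PE[1][2]:
  0: (1,2).acc=0  regs=<0,0>
  1: (1,2).acc=0  regs=<0,0>
  2: (1,2).acc=0  regs=<0,0>
  3: (1,2).acc=68  regs=<68,6>
  4: (1,2).acc=106  regs=<106,6>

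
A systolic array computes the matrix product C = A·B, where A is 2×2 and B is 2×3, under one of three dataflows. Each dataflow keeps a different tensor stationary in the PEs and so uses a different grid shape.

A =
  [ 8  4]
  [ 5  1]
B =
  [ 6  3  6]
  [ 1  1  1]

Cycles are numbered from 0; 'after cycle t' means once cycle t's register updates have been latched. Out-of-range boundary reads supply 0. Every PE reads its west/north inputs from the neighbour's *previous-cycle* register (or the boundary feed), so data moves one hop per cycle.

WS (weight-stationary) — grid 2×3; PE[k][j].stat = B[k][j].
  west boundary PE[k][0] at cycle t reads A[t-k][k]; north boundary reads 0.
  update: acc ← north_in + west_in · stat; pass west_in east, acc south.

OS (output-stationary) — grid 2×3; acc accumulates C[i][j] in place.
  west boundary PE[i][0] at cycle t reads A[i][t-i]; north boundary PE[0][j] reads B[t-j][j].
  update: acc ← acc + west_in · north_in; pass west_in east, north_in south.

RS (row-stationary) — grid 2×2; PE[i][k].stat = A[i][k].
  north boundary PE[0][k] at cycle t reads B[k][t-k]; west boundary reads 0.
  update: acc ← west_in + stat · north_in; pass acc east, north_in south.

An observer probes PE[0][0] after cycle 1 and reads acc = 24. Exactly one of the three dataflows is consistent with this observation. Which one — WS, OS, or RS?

— WS: 2×3; PE[0][0] trace:
  c0 r0c0: 48 / 8 / 48
  c1 r0c0: 30 / 5 / 30
— OS: 2×3; PE[0][0] trace:
  c0 r0c0: 48 / 8 / 6
  c1 r0c0: 52 / 4 / 1
— RS: 2×2; PE[0][0] trace:
  c0 r0c0: 48 / 48 / 6
  c1 r0c0: 24 / 24 / 3

dataflow = RS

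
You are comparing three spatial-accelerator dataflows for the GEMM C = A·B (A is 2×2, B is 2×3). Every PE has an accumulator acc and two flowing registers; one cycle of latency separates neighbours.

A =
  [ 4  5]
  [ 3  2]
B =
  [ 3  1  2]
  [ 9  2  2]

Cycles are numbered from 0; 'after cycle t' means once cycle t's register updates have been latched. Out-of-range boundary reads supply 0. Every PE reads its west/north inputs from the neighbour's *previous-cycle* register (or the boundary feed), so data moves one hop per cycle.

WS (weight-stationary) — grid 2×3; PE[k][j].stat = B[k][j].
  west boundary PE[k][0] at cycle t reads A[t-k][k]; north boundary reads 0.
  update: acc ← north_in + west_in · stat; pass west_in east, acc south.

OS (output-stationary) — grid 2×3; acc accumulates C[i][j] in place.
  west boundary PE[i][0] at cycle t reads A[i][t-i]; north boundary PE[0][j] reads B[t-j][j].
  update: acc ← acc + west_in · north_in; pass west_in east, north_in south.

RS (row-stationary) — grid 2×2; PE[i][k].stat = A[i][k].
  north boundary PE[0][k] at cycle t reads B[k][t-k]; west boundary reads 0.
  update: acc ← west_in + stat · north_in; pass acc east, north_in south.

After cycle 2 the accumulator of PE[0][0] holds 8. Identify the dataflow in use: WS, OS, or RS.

dataflow = RS

Under WS (2×3), PE[0][0]:
  [0] (0,0) acc=12 (h:4 v:12)
  [1] (0,0) acc=9 (h:3 v:9)
  [2] (0,0) acc=0 (h:0 v:0)
Under OS (2×3), PE[0][0]:
  [0] (0,0) acc=12 (h:4 v:3)
  [1] (0,0) acc=57 (h:5 v:9)
  [2] (0,0) acc=57 (h:0 v:0)
Under RS (2×2), PE[0][0]:
  [0] (0,0) acc=12 (h:12 v:3)
  [1] (0,0) acc=4 (h:4 v:1)
  [2] (0,0) acc=8 (h:8 v:2)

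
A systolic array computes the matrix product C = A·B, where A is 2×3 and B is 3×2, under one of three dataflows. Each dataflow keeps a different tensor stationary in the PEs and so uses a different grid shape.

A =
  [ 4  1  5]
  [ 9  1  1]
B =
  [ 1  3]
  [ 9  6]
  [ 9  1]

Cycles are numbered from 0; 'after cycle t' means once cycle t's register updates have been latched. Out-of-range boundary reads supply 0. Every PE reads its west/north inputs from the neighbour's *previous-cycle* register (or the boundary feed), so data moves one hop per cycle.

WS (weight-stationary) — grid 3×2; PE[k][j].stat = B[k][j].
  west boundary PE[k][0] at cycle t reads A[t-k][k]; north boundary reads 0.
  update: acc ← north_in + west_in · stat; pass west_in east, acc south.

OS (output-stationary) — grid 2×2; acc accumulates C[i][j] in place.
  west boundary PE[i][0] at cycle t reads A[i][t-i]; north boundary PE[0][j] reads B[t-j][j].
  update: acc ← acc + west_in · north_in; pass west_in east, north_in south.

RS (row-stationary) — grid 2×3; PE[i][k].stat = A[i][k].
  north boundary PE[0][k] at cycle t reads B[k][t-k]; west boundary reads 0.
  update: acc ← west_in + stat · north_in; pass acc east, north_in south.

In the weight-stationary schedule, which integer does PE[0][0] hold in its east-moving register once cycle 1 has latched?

Tracing WS — 3×2 array, target PE[0][0]:
  t=0 PE[0][0]: acc=4 h=4 v=4
  t=1 PE[0][0]: acc=9 h=9 v=9

register = 9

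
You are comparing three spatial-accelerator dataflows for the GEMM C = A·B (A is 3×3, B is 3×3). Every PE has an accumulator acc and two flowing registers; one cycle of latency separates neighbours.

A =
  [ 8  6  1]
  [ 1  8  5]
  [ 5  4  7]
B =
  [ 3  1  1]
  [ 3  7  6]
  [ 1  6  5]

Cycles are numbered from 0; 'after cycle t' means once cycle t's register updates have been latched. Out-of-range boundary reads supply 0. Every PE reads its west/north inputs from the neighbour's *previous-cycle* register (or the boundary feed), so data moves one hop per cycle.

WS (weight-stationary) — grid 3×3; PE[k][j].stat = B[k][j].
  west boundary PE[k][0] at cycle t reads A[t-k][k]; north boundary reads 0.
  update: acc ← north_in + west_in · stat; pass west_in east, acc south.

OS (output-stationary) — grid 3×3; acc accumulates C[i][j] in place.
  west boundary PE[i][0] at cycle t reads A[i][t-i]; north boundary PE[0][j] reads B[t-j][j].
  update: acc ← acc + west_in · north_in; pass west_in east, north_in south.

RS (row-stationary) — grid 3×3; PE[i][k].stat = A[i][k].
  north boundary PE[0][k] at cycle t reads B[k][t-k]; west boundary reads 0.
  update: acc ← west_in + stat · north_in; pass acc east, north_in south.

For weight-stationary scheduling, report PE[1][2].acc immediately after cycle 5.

WS (3×3). Following PE[1][2] plus its west/north inputs:
  t=0 PE[0][2]: acc=0 h=0 v=0
  t=0 PE[1][1]: acc=0 h=0 v=0
  t=0 PE[1][2]: acc=0 h=0 v=0
  t=1 PE[0][2]: acc=0 h=0 v=0
  t=1 PE[1][1]: acc=0 h=0 v=0
  t=1 PE[1][2]: acc=0 h=0 v=0
  t=2 PE[0][2]: acc=8 h=8 v=8
  t=2 PE[1][1]: acc=50 h=6 v=50
  t=2 PE[1][2]: acc=0 h=0 v=0
  t=3 PE[0][2]: acc=1 h=1 v=1
  t=3 PE[1][1]: acc=57 h=8 v=57
  t=3 PE[1][2]: acc=44 h=6 v=44
  t=4 PE[0][2]: acc=5 h=5 v=5
  t=4 PE[1][1]: acc=33 h=4 v=33
  t=4 PE[1][2]: acc=49 h=8 v=49
  t=5 PE[0][2]: acc=0 h=0 v=0
  t=5 PE[1][1]: acc=0 h=0 v=0
  t=5 PE[1][2]: acc=29 h=4 v=29

PE[1][2].acc = 29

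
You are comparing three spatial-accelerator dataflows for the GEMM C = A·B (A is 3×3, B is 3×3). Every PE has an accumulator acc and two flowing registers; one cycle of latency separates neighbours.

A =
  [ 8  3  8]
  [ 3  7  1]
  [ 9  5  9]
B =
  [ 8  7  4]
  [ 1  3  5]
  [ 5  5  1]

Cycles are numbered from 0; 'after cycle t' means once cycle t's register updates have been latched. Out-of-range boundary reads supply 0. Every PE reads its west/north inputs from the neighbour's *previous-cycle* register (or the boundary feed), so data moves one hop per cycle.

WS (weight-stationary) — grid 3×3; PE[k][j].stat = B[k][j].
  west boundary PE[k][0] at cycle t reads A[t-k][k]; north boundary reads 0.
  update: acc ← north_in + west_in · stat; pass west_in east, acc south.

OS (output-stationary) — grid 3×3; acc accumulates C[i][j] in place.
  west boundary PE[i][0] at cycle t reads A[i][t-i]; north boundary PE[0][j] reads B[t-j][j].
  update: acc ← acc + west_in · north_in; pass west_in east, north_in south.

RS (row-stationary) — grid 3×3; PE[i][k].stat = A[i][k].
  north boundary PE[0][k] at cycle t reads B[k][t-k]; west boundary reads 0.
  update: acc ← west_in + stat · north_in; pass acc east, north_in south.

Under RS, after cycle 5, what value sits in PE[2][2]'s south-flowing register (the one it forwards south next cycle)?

register = 5

RS (3×3). Following PE[2][2] plus its west/north inputs:
  cycle 0: PE[1][2] → acc 0, east 0, south 0
  cycle 0: PE[2][1] → acc 0, east 0, south 0
  cycle 0: PE[2][2] → acc 0, east 0, south 0
  cycle 1: PE[1][2] → acc 0, east 0, south 0
  cycle 1: PE[2][1] → acc 0, east 0, south 0
  cycle 1: PE[2][2] → acc 0, east 0, south 0
  cycle 2: PE[1][2] → acc 0, east 0, south 0
  cycle 2: PE[2][1] → acc 0, east 0, south 0
  cycle 2: PE[2][2] → acc 0, east 0, south 0
  cycle 3: PE[1][2] → acc 36, east 36, south 5
  cycle 3: PE[2][1] → acc 77, east 77, south 1
  cycle 3: PE[2][2] → acc 0, east 0, south 0
  cycle 4: PE[1][2] → acc 47, east 47, south 5
  cycle 4: PE[2][1] → acc 78, east 78, south 3
  cycle 4: PE[2][2] → acc 122, east 122, south 5
  cycle 5: PE[1][2] → acc 48, east 48, south 1
  cycle 5: PE[2][1] → acc 61, east 61, south 5
  cycle 5: PE[2][2] → acc 123, east 123, south 5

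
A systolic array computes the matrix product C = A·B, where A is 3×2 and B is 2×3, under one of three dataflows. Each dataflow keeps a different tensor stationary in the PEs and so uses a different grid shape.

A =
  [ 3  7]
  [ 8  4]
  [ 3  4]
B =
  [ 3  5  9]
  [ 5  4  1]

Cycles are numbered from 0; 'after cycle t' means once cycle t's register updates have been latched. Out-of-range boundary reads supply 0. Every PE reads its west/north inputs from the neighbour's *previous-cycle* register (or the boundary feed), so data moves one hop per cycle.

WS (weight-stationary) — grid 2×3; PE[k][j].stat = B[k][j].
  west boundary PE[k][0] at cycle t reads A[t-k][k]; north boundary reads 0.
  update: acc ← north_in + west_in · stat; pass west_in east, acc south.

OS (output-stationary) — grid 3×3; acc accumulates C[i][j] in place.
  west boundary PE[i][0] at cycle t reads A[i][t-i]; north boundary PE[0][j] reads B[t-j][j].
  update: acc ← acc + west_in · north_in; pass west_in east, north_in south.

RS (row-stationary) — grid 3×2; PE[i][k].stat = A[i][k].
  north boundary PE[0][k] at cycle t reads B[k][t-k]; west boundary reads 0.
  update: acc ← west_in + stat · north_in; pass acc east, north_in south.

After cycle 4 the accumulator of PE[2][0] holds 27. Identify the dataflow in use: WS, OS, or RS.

— WS: 2×3 array has no PE[2][0].
OS (3×3 grid), PE[2][0]:
  cycle 0: PE[2][0] → acc 0, east 0, south 0
  cycle 1: PE[2][0] → acc 0, east 0, south 0
  cycle 2: PE[2][0] → acc 9, east 3, south 3
  cycle 3: PE[2][0] → acc 29, east 4, south 5
  cycle 4: PE[2][0] → acc 29, east 0, south 0
RS (3×2 grid), PE[2][0]:
  cycle 0: PE[2][0] → acc 0, east 0, south 0
  cycle 1: PE[2][0] → acc 0, east 0, south 0
  cycle 2: PE[2][0] → acc 9, east 9, south 3
  cycle 3: PE[2][0] → acc 15, east 15, south 5
  cycle 4: PE[2][0] → acc 27, east 27, south 9

dataflow = RS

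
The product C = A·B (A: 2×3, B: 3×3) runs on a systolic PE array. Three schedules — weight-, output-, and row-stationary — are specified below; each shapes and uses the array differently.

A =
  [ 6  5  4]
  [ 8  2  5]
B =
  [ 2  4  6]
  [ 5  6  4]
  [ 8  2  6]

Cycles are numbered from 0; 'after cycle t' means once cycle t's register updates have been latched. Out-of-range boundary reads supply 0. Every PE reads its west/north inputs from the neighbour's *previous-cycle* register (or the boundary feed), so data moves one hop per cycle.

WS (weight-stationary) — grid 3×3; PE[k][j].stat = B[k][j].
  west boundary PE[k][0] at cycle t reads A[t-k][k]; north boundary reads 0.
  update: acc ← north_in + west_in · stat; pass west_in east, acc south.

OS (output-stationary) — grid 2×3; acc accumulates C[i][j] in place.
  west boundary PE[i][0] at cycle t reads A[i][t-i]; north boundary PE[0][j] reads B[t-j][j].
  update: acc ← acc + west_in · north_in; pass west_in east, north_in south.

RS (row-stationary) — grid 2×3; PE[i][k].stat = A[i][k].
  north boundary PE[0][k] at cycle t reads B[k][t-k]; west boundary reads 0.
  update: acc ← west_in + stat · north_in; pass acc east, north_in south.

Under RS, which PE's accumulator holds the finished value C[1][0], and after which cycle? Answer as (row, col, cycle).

RS: C[1][0] accumulates in PE[1][2]:
  [0] (1,2) acc=0 (h:0 v:0)
  [1] (1,2) acc=0 (h:0 v:0)
  [2] (1,2) acc=0 (h:0 v:0)
  [3] (1,2) acc=66 (h:66 v:8)

(row, col, cycle) = (1, 2, 3)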